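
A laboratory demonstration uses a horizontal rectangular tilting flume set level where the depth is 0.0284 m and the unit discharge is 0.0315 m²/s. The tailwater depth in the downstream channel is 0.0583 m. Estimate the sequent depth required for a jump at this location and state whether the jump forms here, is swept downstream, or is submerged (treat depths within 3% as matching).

V₁ = q/y₁ = 0.0315/0.0284 = 1.11 m/s. Fr₁ = V₁/√(g·y₁) = 1.11/√(9.81×0.0284) = 2.10.
Sequent-depth ratio: y₂/y₁ = ½[√(1 + 8Fr₁²) − 1] = ½[√36.33 − 1] = 2.51.
y₂ = 2.51 × 0.0284 = 0.0714 m.
Tailwater y_tw = 0.0583 m: y_tw < y₂, so the jump is swept downstream.

y₂ = 0.0714 m; the jump is swept downstream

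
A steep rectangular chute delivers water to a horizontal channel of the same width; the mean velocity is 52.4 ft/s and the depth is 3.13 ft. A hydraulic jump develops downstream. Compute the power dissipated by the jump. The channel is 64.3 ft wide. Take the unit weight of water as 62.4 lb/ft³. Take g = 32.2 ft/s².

Fr₁ = V₁/√(g·y₁) = 52.4/√(32.2×3.13) = 5.22.
Conjugate-depth relation: y₂/y₁ = ½[√(1 + 8Fr₁²) − 1] = ½[√218.9 − 1] = 6.90.
y₂ = 6.90 × 3.13 = 21.6 ft.
Head loss: ΔE = (y₂ − y₁)³/(4y₁y₂) = (21.6 − 3.13)³/(4×3.13×21.6) = 6293/270 = 23.3 ft.
q = V₁·y₁ = 52.4 × 3.13 = 164 ft²/s. Q = q·b = 164 × 64.3 = 10546 cfs. P = γ·Q·ΔE/550 = 62.4 × 10546 × 23.3 / 550 = 27852 hp.

P = 27852 hp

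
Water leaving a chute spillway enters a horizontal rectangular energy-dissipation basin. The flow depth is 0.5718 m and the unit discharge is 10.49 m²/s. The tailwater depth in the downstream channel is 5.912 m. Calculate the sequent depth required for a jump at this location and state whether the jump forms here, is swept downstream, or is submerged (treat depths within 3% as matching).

V₁ = q/y₁ = 10.49/0.5718 = 18.35 m/s. Fr₁ = V₁/√(g·y₁) = 18.35/√(9.81×0.5718) = 7.746.
Bélanger equation: y₂/y₁ = ½[√(1 + 8Fr₁²) − 1] = ½[√481.00 − 1] = 10.47.
y₂ = 10.47 × 0.5718 = 5.984 m.
Tailwater y_tw = 5.912 m: y_tw ≈ y₂, so the jump forms here.

y₂ = 5.984 m; the jump forms here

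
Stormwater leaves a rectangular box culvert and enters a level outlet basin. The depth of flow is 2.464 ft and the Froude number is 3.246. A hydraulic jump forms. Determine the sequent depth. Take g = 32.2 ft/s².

y₂ = 10.15 ft

Fr₁ = 3.246 (given).
Conjugate-depth relation: y₂/y₁ = ½[√(1 + 8Fr₁²) − 1] = ½[√85.292 − 1] = 4.118.
y₂ = 4.118 × 2.464 = 10.15 ft.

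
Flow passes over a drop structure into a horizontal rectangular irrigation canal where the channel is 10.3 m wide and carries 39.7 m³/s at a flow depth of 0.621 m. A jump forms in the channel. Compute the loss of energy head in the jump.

ΔE = 0.459 m

q = Q/b = 39.7/10.3 = 3.85 m²/s; V₁ = q/y₁ = 6.21 m/s. Fr₁ = V₁/√(g·y₁) = 2.51.
Conjugate-depth relation: y₂/y₁ = ½[√(1 + 8Fr₁²) − 1] = ½[√51.59 − 1] = 3.09.
y₂ = 3.09 × 0.621 = 1.92 m.
Head loss: ΔE = (y₂ − y₁)³/(4y₁y₂) = (1.92 − 0.621)³/(4×0.621×1.92) = 2.19/4.77 = 0.459 m.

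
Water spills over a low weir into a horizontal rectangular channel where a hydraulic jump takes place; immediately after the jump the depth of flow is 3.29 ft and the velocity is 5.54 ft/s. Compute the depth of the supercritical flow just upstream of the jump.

y₁ = 1.35 ft

Fr₂ = V₂/√(g·y₂) = 5.54/√(32.2×3.29) = 0.538.
Applying the sequent-depth relation in reverse, y₁/y₂ = ½[√(1 + 8Fr₂²) − 1] = ½[√3.318 − 1] = 0.411.
y₁ = 0.411 × 3.29 = 1.35 ft.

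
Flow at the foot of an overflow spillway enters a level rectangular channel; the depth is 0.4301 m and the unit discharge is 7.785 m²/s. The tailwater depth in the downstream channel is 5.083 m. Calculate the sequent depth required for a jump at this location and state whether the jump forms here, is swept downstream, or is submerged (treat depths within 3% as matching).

V₁ = q/y₁ = 7.785/0.4301 = 18.10 m/s. Fr₁ = V₁/√(g·y₁) = 18.10/√(9.81×0.4301) = 8.812.
By Bélanger, y₂/y₁ = ½[√(1 + 8Fr₁²) − 1] = ½[√622.20 − 1] = 11.97.
y₂ = 11.97 × 0.4301 = 5.149 m.
Tailwater y_tw = 5.083 m: y_tw ≈ y₂, so the jump forms here.

y₂ = 5.149 m; the jump forms here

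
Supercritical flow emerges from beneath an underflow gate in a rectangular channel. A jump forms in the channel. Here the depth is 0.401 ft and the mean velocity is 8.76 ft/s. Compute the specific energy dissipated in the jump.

Fr₁ = V₁/√(g·y₁) = 8.76/√(32.2×0.401) = 2.44.
Conjugate-depth relation: y₂/y₁ = ½[√(1 + 8Fr₁²) − 1] = ½[√48.54 − 1] = 2.98.
y₂ = 2.98 × 0.401 = 1.20 ft.
Head loss: ΔE = (y₂ − y₁)³/(4y₁y₂) = (1.20 − 0.401)³/(4×0.401×1.20) = 0.503/1.92 = 0.262 ft.

ΔE = 0.262 ft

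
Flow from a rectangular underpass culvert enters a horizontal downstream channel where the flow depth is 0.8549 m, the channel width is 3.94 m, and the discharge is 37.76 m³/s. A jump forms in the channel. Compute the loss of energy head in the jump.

ΔE = 2.732 m

q = Q/b = 37.76/3.94 = 9.584 m²/s; V₁ = q/y₁ = 11.21 m/s. Fr₁ = V₁/√(g·y₁) = 3.871.
Sequent-depth ratio: y₂/y₁ = ½[√(1 + 8Fr₁²) − 1] = ½[√120.88 − 1] = 4.997.
y₂ = 4.997 × 0.8549 = 4.272 m.
V₂ = q/y₂ = 9.584/4.272 = 2.243 m/s. E₁ = y₁ + V₁²/2g = 7.260 m; E₂ = y₂ + V₂²/2g = 4.529 m. ΔE = E₁ − E₂ = 2.732 m.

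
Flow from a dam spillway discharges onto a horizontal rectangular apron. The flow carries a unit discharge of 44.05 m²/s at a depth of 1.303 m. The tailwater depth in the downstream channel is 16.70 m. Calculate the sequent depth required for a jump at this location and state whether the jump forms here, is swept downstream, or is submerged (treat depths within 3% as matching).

y₂ = 16.78 m; the jump forms here

V₁ = q/y₁ = 44.05/1.303 = 33.81 m/s. Fr₁ = V₁/√(g·y₁) = 33.81/√(9.81×1.303) = 9.456.
From the momentum equation for a rectangular channel, y₂/y₁ = ½[√(1 + 8Fr₁²) − 1] = ½[√716.29 − 1] = 12.88.
y₂ = 12.88 × 1.303 = 16.78 m.
Tailwater y_tw = 16.70 m: y_tw ≈ y₂, so the jump forms here.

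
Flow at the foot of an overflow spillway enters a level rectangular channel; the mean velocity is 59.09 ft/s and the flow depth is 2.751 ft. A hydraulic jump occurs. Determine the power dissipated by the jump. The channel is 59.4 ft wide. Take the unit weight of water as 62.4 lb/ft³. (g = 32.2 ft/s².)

P = 36272 hp

Fr₁ = V₁/√(g·y₁) = 59.09/√(32.2×2.751) = 6.278.
Conjugate-depth relation: y₂/y₁ = ½[√(1 + 8Fr₁²) − 1] = ½[√316.33 − 1] = 8.393.
y₂ = 8.393 × 2.751 = 23.09 ft.
Head loss: ΔE = (y₂ − y₁)³/(4y₁y₂) = (23.09 − 2.751)³/(4×2.751×23.09) = 8412/254.1 = 33.11 ft.
q = V₁·y₁ = 59.09 × 2.751 = 162.6 ft²/s. Q = q·b = 162.6 × 59.4 = 9656 cfs. P = γ·Q·ΔE/550 = 62.4 × 9656 × 33.11 / 550 = 36272 hp.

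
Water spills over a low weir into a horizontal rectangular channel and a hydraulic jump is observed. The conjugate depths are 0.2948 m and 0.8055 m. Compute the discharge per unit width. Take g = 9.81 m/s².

For a rectangular channel the momentum equation gives q² = ½·g·y₁·y₂·(y₁ + y₂) = ½×9.81×0.2948×0.8055×1.100 = 1.282.
q = √1.282 = 1.132 m²/s.

q = 1.132 m²/s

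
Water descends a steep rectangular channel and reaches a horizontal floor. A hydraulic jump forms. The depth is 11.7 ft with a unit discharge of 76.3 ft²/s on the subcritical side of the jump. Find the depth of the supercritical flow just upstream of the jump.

y₁ = 2.22 ft

V₂ = q/y₂ = 76.3/11.7 = 6.52 ft/s; Fr₂ = V₂/√(g·y₂) = 0.336.
The Bélanger relation is symmetric: y₁/y₂ = ½[√(1 + 8Fr₂²) − 1] = ½[√1.903 − 1] = 0.190.
y₁ = 0.190 × 11.7 = 2.22 ft.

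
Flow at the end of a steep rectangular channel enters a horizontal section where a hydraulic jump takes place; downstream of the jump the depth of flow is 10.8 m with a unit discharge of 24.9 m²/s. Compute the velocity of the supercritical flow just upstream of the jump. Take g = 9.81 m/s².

V₁ = 25.1 m/s

V₂ = q/y₂ = 24.9/10.8 = 2.31 m/s; Fr₂ = V₂/√(g·y₂) = 0.224.
The Bélanger relation is symmetric: y₁/y₂ = ½[√(1 + 8Fr₂²) − 1] = ½[√1.401 − 1] = 0.0919.
y₁ = 0.0919 × 10.8 = 0.992 m.
V₁ = q/y₁ = 24.9/0.992 = 25.1 m/s.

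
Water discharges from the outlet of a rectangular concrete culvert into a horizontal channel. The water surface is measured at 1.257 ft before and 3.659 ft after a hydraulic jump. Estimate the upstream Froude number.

For a rectangular channel the momentum equation gives q² = ½·g·y₁·y₂·(y₁ + y₂) = ½×32.2×1.257×3.659×4.916 = 364.0.
q = √364.0 = 19.08 ft²/s.
V₁ = q/y₁ = 15.18 ft/s; Fr₁ = V₁/√(g·y₁) = 2.386.

Fr₁ = 2.386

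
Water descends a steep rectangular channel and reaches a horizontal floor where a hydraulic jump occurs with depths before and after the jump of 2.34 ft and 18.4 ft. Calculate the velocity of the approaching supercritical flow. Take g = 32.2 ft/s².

V₁ = 51.2 ft/s

For a rectangular channel the momentum equation gives q² = ½·g·y₁·y₂·(y₁ + y₂) = ½×32.2×2.34×18.4×20.7 = 14377.
q = √14377 = 120 ft²/s.
V₁ = q/y₁ = 120/2.34 = 51.2 ft/s.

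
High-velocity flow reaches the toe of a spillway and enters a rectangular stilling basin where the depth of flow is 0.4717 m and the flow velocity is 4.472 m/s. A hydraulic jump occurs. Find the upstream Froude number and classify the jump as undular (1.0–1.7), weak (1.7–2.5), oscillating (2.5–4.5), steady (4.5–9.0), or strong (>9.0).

Fr₁ = V₁/√(g·y₁) = 4.472/√(9.81×0.4717) = 2.079.
Fr₁ = 2.079 lies in the weak range.

Fr₁ = 2.079; weak jump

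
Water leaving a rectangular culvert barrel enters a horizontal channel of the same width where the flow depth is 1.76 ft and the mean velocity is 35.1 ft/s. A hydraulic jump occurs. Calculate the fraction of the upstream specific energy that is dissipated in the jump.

ΔE/E₁ = 0.461 (46.1%)

Fr₁ = V₁/√(g·y₁) = 35.1/√(32.2×1.76) = 4.66.
Bélanger equation: y₂/y₁ = ½[√(1 + 8Fr₁²) − 1] = ½[√174.9 − 1] = 6.11.
y₂ = 6.11 × 1.76 = 10.8 ft.
E₁ = y₁ + V₁²/2g = 20.9 ft. ΔE = (y₂ − y₁)³/(4y₁y₂) = 9.62 ft. ΔE/E₁ = 9.62/20.9 = 0.461.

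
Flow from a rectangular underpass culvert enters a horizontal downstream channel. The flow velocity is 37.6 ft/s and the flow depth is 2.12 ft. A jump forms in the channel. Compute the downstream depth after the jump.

y₂ = 12.6 ft

Fr₁ = V₁/√(g·y₁) = 37.6/√(32.2×2.12) = 4.55.
By Bélanger, y₂/y₁ = ½[√(1 + 8Fr₁²) − 1] = ½[√166.7 − 1] = 5.96.
y₂ = 5.96 × 2.12 = 12.6 ft.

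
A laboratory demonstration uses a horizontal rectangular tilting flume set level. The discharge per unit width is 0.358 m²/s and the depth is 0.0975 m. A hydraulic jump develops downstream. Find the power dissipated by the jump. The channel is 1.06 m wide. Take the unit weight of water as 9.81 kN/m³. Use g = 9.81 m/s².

P = 1.06 kW

V₁ = q/y₁ = 0.358/0.0975 = 3.67 m/s. Fr₁ = V₁/√(g·y₁) = 3.67/√(9.81×0.0975) = 3.75.
Sequent-depth ratio: y₂/y₁ = ½[√(1 + 8Fr₁²) − 1] = ½[√113.8 − 1] = 4.83.
y₂ = 4.83 × 0.0975 = 0.471 m.
Head loss: ΔE = (y₂ − y₁)³/(4y₁y₂) = (0.471 − 0.0975)³/(4×0.0975×0.471) = 0.0522/0.184 = 0.284 m.
Q = q·b = 0.358 × 1.06 = 0.379 m³/s. P = γ·Q·ΔE = 9.81 × 0.379 × 0.284 = 1.06 kW.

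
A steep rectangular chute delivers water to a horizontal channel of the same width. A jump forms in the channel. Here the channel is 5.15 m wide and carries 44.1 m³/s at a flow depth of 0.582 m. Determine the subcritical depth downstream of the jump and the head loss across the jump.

y₂ = 4.79 m; ΔE = 6.67 m

q = Q/b = 44.1/5.15 = 8.56 m²/s; V₁ = q/y₁ = 14.7 m/s. Fr₁ = V₁/√(g·y₁) = 6.16.
Conjugate-depth relation: y₂/y₁ = ½[√(1 + 8Fr₁²) − 1] = ½[√304.3 − 1] = 8.22.
y₂ = 8.22 × 0.582 = 4.79 m.
Head loss: ΔE = (y₂ − y₁)³/(4y₁y₂) = (4.79 − 0.582)³/(4×0.582×4.79) = 74.3/11.1 = 6.67 m.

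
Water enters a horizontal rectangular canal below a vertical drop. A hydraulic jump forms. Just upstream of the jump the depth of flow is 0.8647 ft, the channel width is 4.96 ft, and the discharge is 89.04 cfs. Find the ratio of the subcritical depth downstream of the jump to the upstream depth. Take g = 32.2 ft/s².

y₂/y₁ = 5.086

q = Q/b = 89.04/4.96 = 17.95 ft²/s; V₁ = q/y₁ = 20.76 ft/s. Fr₁ = V₁/√(g·y₁) = 3.934.
Bélanger equation: y₂/y₁ = ½[√(1 + 8Fr₁²) − 1] = ½[√124.84 − 1] = 5.086.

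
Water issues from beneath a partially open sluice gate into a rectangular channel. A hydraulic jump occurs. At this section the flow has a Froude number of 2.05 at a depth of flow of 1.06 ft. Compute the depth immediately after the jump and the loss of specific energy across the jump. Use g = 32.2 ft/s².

y₂ = 2.59 ft; ΔE = 0.325 ft

Fr₁ = 2.05 (given).
Sequent-depth ratio: y₂/y₁ = ½[√(1 + 8Fr₁²) − 1] = ½[√34.62 − 1] = 2.44.
y₂ = 2.44 × 1.06 = 2.59 ft.
Head loss: ΔE = (y₂ − y₁)³/(4y₁y₂) = (2.59 − 1.06)³/(4×1.06×2.59) = 3.57/11.0 = 0.325 ft.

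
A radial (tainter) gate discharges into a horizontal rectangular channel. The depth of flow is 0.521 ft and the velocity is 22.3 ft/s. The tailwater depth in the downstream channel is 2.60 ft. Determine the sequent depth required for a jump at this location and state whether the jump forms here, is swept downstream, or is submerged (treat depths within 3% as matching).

Fr₁ = V₁/√(g·y₁) = 22.3/√(32.2×0.521) = 5.44.
Sequent-depth ratio: y₂/y₁ = ½[√(1 + 8Fr₁²) − 1] = ½[√238.1 − 1] = 7.22.
y₂ = 7.22 × 0.521 = 3.76 ft.
Tailwater y_tw = 2.60 ft: y_tw < y₂, so the jump is swept downstream.

y₂ = 3.76 ft; the jump is swept downstream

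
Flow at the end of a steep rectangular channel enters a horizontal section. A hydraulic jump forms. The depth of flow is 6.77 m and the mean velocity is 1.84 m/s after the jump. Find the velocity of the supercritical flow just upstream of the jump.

V₁ = 19.7 m/s

Fr₂ = V₂/√(g·y₂) = 1.84/√(9.81×6.77) = 0.226.
Since the conjugate-depth ratio holds either way, y₁/y₂ = ½[√(1 + 8Fr₂²) − 1] = ½[√1.408 − 1] = 0.0933.
y₁ = 0.0933 × 6.77 = 0.631 m.
V₁ = q/y₁ = 12.5/0.631 = 19.7 m/s.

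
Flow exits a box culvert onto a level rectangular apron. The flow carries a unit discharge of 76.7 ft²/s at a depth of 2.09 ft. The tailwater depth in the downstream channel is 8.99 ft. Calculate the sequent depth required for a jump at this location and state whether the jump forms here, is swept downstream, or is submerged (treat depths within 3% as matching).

y₂ = 12.2 ft; the jump is swept downstream

V₁ = q/y₁ = 76.7/2.09 = 36.7 ft/s. Fr₁ = V₁/√(g·y₁) = 36.7/√(32.2×2.09) = 4.47.
Bélanger equation: y₂/y₁ = ½[√(1 + 8Fr₁²) − 1] = ½[√161.1 − 1] = 5.85.
y₂ = 5.85 × 2.09 = 12.2 ft.
Tailwater y_tw = 8.99 ft: y_tw < y₂, so the jump is swept downstream.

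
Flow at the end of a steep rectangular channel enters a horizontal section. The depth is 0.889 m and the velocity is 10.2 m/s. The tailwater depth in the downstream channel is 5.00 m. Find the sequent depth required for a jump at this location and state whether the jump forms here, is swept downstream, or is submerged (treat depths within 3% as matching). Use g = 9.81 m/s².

y₂ = 3.92 m; the jump is submerged

Fr₁ = V₁/√(g·y₁) = 10.2/√(9.81×0.889) = 3.45.
Bélanger equation: y₂/y₁ = ½[√(1 + 8Fr₁²) − 1] = ½[√96.44 − 1] = 4.41.
y₂ = 4.41 × 0.889 = 3.92 m.
Tailwater y_tw = 5.00 m: y_tw > y₂, so the jump is submerged.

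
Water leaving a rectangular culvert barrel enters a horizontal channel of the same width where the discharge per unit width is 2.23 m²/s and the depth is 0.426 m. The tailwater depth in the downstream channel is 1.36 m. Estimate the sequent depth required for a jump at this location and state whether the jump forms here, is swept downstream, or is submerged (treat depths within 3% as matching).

y₂ = 1.34 m; the jump forms here

V₁ = q/y₁ = 2.23/0.426 = 5.23 m/s. Fr₁ = V₁/√(g·y₁) = 5.23/√(9.81×0.426) = 2.56.
By Bélanger, y₂/y₁ = ½[√(1 + 8Fr₁²) − 1] = ½[√53.46 − 1] = 3.16.
y₂ = 3.16 × 0.426 = 1.34 m.
Tailwater y_tw = 1.36 m: y_tw ≈ y₂, so the jump forms here.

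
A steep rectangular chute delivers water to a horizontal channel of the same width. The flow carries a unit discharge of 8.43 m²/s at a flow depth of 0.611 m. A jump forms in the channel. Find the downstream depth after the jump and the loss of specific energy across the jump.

y₂ = 4.57 m; ΔE = 5.57 m

V₁ = q/y₁ = 8.43/0.611 = 13.8 m/s. Fr₁ = V₁/√(g·y₁) = 13.8/√(9.81×0.611) = 5.64.
By Bélanger, y₂/y₁ = ½[√(1 + 8Fr₁²) − 1] = ½[√255.1 − 1] = 7.49.
y₂ = 7.49 × 0.611 = 4.57 m.
V₂ = q/y₂ = 8.43/4.57 = 1.84 m/s. E₁ = y₁ + V₁²/2g = 10.3 m; E₂ = y₂ + V₂²/2g = 4.75 m. ΔE = E₁ − E₂ = 5.57 m.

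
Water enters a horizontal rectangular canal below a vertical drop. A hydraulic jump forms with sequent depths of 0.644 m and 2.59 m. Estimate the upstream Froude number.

Fr₁ = 3.18

For a rectangular channel the momentum equation gives q² = ½·g·y₁·y₂·(y₁ + y₂) = ½×9.81×0.644×2.59×3.23 = 26.5.
q = √26.5 = 5.14 m²/s.
V₁ = q/y₁ = 7.99 m/s; Fr₁ = V₁/√(g·y₁) = 3.18.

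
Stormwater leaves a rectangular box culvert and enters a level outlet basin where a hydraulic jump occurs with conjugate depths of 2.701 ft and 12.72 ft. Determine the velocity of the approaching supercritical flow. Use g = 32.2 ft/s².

V₁ = 34.19 ft/s

For a rectangular channel the momentum equation gives q² = ½·g·y₁·y₂·(y₁ + y₂) = ½×32.2×2.701×12.72×15.42 = 8530.
q = √8530 = 92.36 ft²/s.
V₁ = q/y₁ = 92.36/2.701 = 34.19 ft/s.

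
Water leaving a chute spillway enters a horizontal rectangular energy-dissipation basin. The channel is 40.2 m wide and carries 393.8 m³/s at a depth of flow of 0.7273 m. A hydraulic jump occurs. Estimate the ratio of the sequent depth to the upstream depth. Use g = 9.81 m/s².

y₂/y₁ = 6.649

q = Q/b = 393.8/40.2 = 9.796 m²/s; V₁ = q/y₁ = 13.47 m/s. Fr₁ = V₁/√(g·y₁) = 5.042.
By Bélanger, y₂/y₁ = ½[√(1 + 8Fr₁²) − 1] = ½[√204.41 − 1] = 6.649.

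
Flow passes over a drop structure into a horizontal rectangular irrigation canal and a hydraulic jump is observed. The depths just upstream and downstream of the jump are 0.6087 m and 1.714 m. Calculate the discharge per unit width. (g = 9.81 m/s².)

For a rectangular channel the momentum equation gives q² = ½·g·y₁·y₂·(y₁ + y₂) = ½×9.81×0.6087×1.714×2.323 = 11.89.
q = √11.89 = 3.448 m²/s.

q = 3.448 m²/s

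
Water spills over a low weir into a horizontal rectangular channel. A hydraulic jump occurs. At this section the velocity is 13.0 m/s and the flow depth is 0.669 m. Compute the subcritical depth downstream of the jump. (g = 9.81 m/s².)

Fr₁ = V₁/√(g·y₁) = 13.0/√(9.81×0.669) = 5.07.
Sequent-depth ratio: y₂/y₁ = ½[√(1 + 8Fr₁²) − 1] = ½[√207.0 − 1] = 6.69.
y₂ = 6.69 × 0.669 = 4.48 m.

y₂ = 4.48 m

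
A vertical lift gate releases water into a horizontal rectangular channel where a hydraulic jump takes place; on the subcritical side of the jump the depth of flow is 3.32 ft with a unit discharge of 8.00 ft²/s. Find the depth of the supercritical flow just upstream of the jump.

y₁ = 0.328 ft

V₂ = q/y₂ = 8.00/3.32 = 2.41 ft/s; Fr₂ = V₂/√(g·y₂) = 0.233.
The Bélanger relation is symmetric: y₁/y₂ = ½[√(1 + 8Fr₂²) − 1] = ½[√1.435 − 1] = 0.0989.
y₁ = 0.0989 × 3.32 = 0.328 ft.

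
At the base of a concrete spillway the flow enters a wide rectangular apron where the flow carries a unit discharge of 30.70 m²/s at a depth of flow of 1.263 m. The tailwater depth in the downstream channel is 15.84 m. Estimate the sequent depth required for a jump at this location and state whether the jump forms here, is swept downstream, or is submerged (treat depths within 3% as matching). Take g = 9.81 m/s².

y₂ = 11.72 m; the jump is submerged

V₁ = q/y₁ = 30.70/1.263 = 24.31 m/s. Fr₁ = V₁/√(g·y₁) = 24.31/√(9.81×1.263) = 6.906.
Sequent-depth ratio: y₂/y₁ = ½[√(1 + 8Fr₁²) − 1] = ½[√382.49 − 1] = 9.279.
y₂ = 9.279 × 1.263 = 11.72 m.
Tailwater y_tw = 15.84 m: y_tw > y₂, so the jump is submerged.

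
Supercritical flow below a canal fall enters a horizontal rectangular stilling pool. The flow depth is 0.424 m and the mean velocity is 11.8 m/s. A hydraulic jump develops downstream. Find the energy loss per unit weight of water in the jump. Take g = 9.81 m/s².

ΔE = 4.14 m

Fr₁ = V₁/√(g·y₁) = 11.8/√(9.81×0.424) = 5.79.
Sequent-depth ratio: y₂/y₁ = ½[√(1 + 8Fr₁²) − 1] = ½[√268.8 − 1] = 7.70.
y₂ = 7.70 × 0.424 = 3.26 m.
Head loss: ΔE = (y₂ − y₁)³/(4y₁y₂) = (3.26 − 0.424)³/(4×0.424×3.26) = 22.9/5.54 = 4.14 m.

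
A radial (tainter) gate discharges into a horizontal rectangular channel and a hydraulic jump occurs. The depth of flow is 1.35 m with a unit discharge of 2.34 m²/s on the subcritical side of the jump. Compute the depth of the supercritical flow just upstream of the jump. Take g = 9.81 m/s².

y₁ = 0.457 m

V₂ = q/y₂ = 2.34/1.35 = 1.73 m/s; Fr₂ = V₂/√(g·y₂) = 0.476.
Applying the sequent-depth relation in reverse, y₁/y₂ = ½[√(1 + 8Fr₂²) − 1] = ½[√2.815 − 1] = 0.339.
y₁ = 0.339 × 1.35 = 0.457 m.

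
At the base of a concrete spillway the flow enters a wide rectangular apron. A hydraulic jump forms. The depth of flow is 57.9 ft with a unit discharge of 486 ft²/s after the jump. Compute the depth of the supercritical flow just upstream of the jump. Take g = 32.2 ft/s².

V₂ = q/y₂ = 486/57.9 = 8.39 ft/s; Fr₂ = V₂/√(g·y₂) = 0.194.
The Bélanger relation is symmetric: y₁/y₂ = ½[√(1 + 8Fr₂²) − 1] = ½[√1.302 − 1] = 0.0706.
y₁ = 0.0706 × 57.9 = 4.09 ft.

y₁ = 4.09 ft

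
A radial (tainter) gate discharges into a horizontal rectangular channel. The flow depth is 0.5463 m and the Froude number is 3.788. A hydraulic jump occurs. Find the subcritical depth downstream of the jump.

Fr₁ = 3.788 (given).
By Bélanger, y₂/y₁ = ½[√(1 + 8Fr₁²) − 1] = ½[√115.79 − 1] = 4.880.
y₂ = 4.880 × 0.5463 = 2.666 m.

y₂ = 2.666 m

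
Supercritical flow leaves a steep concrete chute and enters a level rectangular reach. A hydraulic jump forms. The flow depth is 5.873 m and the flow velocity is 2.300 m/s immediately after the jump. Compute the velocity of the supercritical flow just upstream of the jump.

Fr₂ = V₂/√(g·y₂) = 2.300/√(9.81×5.873) = 0.3030.
The Bélanger relation is symmetric: y₁/y₂ = ½[√(1 + 8Fr₂²) − 1] = ½[√1.7345 − 1] = 0.1585.
y₁ = 0.1585 × 5.873 = 0.9309 m.
V₁ = q/y₁ = 13.51/0.9309 = 14.51 m/s.

V₁ = 14.51 m/s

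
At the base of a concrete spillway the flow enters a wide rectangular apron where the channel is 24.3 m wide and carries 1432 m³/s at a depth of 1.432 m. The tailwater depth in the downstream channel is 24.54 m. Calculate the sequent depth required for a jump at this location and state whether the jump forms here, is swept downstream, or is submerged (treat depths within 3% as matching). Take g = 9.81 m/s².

q = Q/b = 1432/24.3 = 58.93 m²/s; V₁ = q/y₁ = 41.15 m/s. Fr₁ = V₁/√(g·y₁) = 10.98.
By Bélanger, y₂/y₁ = ½[√(1 + 8Fr₁²) − 1] = ½[√965.42 − 1] = 15.04.
y₂ = 15.04 × 1.432 = 21.53 m.
Tailwater y_tw = 24.54 m: y_tw > y₂, so the jump is submerged.

y₂ = 21.53 m; the jump is submerged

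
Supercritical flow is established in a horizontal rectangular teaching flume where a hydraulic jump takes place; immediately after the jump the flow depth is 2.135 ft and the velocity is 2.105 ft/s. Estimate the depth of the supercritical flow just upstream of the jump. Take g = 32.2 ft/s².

y₁ = 0.2467 ft

Fr₂ = V₂/√(g·y₂) = 2.105/√(32.2×2.135) = 0.2539.
Applying the sequent-depth relation in reverse, y₁/y₂ = ½[√(1 + 8Fr₂²) − 1] = ½[√1.5156 − 1] = 0.1156.
y₁ = 0.1156 × 2.135 = 0.2467 ft.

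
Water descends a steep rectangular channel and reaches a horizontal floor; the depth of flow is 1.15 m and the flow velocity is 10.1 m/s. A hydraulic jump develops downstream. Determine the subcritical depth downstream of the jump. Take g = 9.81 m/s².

y₂ = 4.35 m

Fr₁ = V₁/√(g·y₁) = 10.1/√(9.81×1.15) = 3.01.
Bélanger equation: y₂/y₁ = ½[√(1 + 8Fr₁²) − 1] = ½[√73.34 − 1] = 3.78.
y₂ = 3.78 × 1.15 = 4.35 m.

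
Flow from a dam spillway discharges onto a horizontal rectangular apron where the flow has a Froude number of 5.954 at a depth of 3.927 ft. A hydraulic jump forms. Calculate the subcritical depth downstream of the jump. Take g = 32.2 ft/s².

Fr₁ = 5.954 (given).
Bélanger equation: y₂/y₁ = ½[√(1 + 8Fr₁²) − 1] = ½[√284.60 − 1] = 7.935.
y₂ = 7.935 × 3.927 = 31.16 ft.

y₂ = 31.16 ft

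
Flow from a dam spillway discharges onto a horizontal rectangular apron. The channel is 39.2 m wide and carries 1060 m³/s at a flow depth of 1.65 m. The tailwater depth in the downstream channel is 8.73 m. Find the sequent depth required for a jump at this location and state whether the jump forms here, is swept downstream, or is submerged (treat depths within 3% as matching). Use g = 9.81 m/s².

q = Q/b = 1060/39.2 = 27.0 m²/s; V₁ = q/y₁ = 16.4 m/s. Fr₁ = V₁/√(g·y₁) = 4.07.
By Bélanger, y₂/y₁ = ½[√(1 + 8Fr₁²) − 1] = ½[√133.7 − 1] = 5.28.
y₂ = 5.28 × 1.65 = 8.72 m.
Tailwater y_tw = 8.73 m: y_tw ≈ y₂, so the jump forms here.

y₂ = 8.72 m; the jump forms here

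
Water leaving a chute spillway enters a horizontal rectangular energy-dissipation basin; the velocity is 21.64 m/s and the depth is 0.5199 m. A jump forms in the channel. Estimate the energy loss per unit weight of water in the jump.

ΔE = 17.46 m

Fr₁ = V₁/√(g·y₁) = 21.64/√(9.81×0.5199) = 9.582.
Bélanger equation: y₂/y₁ = ½[√(1 + 8Fr₁²) − 1] = ½[√735.54 − 1] = 13.06.
y₂ = 13.06 × 0.5199 = 6.790 m.
q = V₁·y₁ = 21.64 × 0.5199 = 11.25 m²/s. V₂ = q/y₂ = 11.25/6.790 = 1.657 m/s. E₁ = y₁ + V₁²/2g = 24.39 m; E₂ = y₂ + V₂²/2g = 6.930 m. ΔE = E₁ − E₂ = 17.46 m.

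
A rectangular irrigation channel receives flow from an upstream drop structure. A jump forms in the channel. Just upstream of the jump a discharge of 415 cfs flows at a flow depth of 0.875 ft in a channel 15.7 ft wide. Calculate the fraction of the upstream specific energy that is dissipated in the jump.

ΔE/E₁ = 0.544 (54.4%)

q = Q/b = 415/15.7 = 26.4 ft²/s; V₁ = q/y₁ = 30.2 ft/s. Fr₁ = V₁/√(g·y₁) = 5.69.
Bélanger equation: y₂/y₁ = ½[√(1 + 8Fr₁²) − 1] = ½[√260.1 − 1] = 7.56.
y₂ = 7.56 × 0.875 = 6.62 ft.
E₁ = y₁ + V₁²/2g = 15.0 ft. ΔE = (y₂ − y₁)³/(4y₁y₂) = 8.18 ft. ΔE/E₁ = 8.18/15.0 = 0.544.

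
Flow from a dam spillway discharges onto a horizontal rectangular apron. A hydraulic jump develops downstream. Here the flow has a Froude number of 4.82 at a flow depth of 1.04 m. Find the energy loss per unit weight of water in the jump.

ΔE = 6.23 m

Fr₁ = 4.82 (given).
From the momentum equation for a rectangular channel, y₂/y₁ = ½[√(1 + 8Fr₁²) − 1] = ½[√186.9 − 1] = 6.33.
y₂ = 6.33 × 1.04 = 6.59 m.
Head loss: ΔE = (y₂ − y₁)³/(4y₁y₂) = (6.59 − 1.04)³/(4×1.04×6.59) = 171/27.4 = 6.23 m.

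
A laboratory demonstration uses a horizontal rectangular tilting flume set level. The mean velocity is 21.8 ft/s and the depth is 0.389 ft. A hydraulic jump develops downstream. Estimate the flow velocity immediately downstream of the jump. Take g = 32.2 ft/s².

Fr₁ = V₁/√(g·y₁) = 21.8/√(32.2×0.389) = 6.16.
From the momentum equation for a rectangular channel, y₂/y₁ = ½[√(1 + 8Fr₁²) − 1] = ½[√304.5 − 1] = 8.23.
y₂ = 8.23 × 0.389 = 3.20 ft.
q = V₁·y₁ = 21.8 × 0.389 = 8.48 ft²/s.
V₂ = q/y₂ = 8.48/3.20 = 2.65 ft/s.

V₂ = 2.65 ft/s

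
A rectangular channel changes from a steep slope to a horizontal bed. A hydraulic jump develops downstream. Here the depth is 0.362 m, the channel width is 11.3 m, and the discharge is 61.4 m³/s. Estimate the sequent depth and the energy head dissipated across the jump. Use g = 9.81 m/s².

y₂ = 3.90 m; ΔE = 7.85 m

q = Q/b = 61.4/11.3 = 5.43 m²/s; V₁ = q/y₁ = 15.0 m/s. Fr₁ = V₁/√(g·y₁) = 7.97.
Conjugate-depth relation: y₂/y₁ = ½[√(1 + 8Fr₁²) − 1] = ½[√508.5 − 1] = 10.8.
y₂ = 10.8 × 0.362 = 3.90 m.
Head loss: ΔE = (y₂ − y₁)³/(4y₁y₂) = (3.90 − 0.362)³/(4×0.362×3.90) = 44.3/5.65 = 7.85 m.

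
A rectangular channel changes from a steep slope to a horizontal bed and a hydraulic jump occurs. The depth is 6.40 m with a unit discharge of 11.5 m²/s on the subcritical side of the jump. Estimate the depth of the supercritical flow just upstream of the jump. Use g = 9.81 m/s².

V₂ = q/y₂ = 11.5/6.40 = 1.80 m/s; Fr₂ = V₂/√(g·y₂) = 0.227.
Since the conjugate-depth ratio holds either way, y₁/y₂ = ½[√(1 + 8Fr₂²) − 1] = ½[√1.411 − 1] = 0.0940.
y₁ = 0.0940 × 6.40 = 0.602 m.

y₁ = 0.602 m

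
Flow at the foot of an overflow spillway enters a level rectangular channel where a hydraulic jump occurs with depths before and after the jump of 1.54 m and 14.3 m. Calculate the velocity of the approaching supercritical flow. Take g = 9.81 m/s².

For a rectangular channel the momentum equation gives q² = ½·g·y₁·y₂·(y₁ + y₂) = ½×9.81×1.54×14.3×15.8 = 1711.
q = √1711 = 41.4 m²/s.
V₁ = q/y₁ = 41.4/1.54 = 26.9 m/s.

V₁ = 26.9 m/s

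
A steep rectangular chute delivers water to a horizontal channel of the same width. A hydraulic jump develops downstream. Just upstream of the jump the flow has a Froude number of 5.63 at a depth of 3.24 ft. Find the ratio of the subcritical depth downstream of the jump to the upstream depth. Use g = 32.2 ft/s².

y₂/y₁ = 7.48

Fr₁ = 5.63 (given).
From the momentum equation for a rectangular channel, y₂/y₁ = ½[√(1 + 8Fr₁²) − 1] = ½[√254.6 − 1] = 7.48.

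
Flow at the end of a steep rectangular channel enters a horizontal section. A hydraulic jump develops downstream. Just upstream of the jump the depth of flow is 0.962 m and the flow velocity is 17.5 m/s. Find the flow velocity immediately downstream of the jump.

Fr₁ = V₁/√(g·y₁) = 17.5/√(9.81×0.962) = 5.70.
Conjugate-depth relation: y₂/y₁ = ½[√(1 + 8Fr₁²) − 1] = ½[√260.6 − 1] = 7.57.
y₂ = 7.57 × 0.962 = 7.28 m.
q = V₁·y₁ = 17.5 × 0.962 = 16.8 m²/s.
V₂ = q/y₂ = 16.8/7.28 = 2.31 m/s.

V₂ = 2.31 m/s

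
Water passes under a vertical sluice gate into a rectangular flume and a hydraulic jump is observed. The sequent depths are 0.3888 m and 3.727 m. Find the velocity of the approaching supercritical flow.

For a rectangular channel the momentum equation gives q² = ½·g·y₁·y₂·(y₁ + y₂) = ½×9.81×0.3888×3.727×4.116 = 29.25.
q = √29.25 = 5.409 m²/s.
V₁ = q/y₁ = 5.409/0.3888 = 13.91 m/s.

V₁ = 13.91 m/s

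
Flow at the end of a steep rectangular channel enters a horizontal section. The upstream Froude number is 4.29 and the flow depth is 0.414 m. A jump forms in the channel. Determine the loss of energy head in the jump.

Fr₁ = 4.29 (given).
Sequent-depth ratio: y₂/y₁ = ½[√(1 + 8Fr₁²) − 1] = ½[√148.2 − 1] = 5.59.
y₂ = 5.59 × 0.414 = 2.31 m.
Head loss: ΔE = (y₂ − y₁)³/(4y₁y₂) = (2.31 − 0.414)³/(4×0.414×2.31) = 6.85/3.83 = 1.79 m.

ΔE = 1.79 m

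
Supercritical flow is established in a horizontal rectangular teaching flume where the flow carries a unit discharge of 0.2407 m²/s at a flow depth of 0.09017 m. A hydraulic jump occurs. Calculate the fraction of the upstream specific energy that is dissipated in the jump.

ΔE/E₁ = 0.231 (23.1%)

V₁ = q/y₁ = 0.2407/0.09017 = 2.669 m/s. Fr₁ = V₁/√(g·y₁) = 2.669/√(9.81×0.09017) = 2.838.
Bélanger equation: y₂/y₁ = ½[√(1 + 8Fr₁²) − 1] = ½[√65.445 − 1] = 3.545.
y₂ = 3.545 × 0.09017 = 0.3196 m.
E₁ = y₁ + V₁²/2g = 0.4534 m. ΔE = (y₂ − y₁)³/(4y₁y₂) = 0.1048 m. ΔE/E₁ = 0.1048/0.4534 = 0.231.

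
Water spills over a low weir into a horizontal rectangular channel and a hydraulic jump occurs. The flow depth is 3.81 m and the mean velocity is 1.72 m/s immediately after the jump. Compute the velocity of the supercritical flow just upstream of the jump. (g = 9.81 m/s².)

V₁ = 12.4 m/s

Fr₂ = V₂/√(g·y₂) = 1.72/√(9.81×3.81) = 0.281.
Applying the sequent-depth relation in reverse, y₁/y₂ = ½[√(1 + 8Fr₂²) − 1] = ½[√1.633 − 1] = 0.139.
y₁ = 0.139 × 3.81 = 0.530 m.
V₁ = q/y₁ = 6.55/0.530 = 12.4 m/s.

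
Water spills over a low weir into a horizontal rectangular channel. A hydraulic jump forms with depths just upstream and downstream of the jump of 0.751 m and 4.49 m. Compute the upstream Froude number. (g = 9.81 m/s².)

For a rectangular channel the momentum equation gives q² = ½·g·y₁·y₂·(y₁ + y₂) = ½×9.81×0.751×4.49×5.24 = 86.7.
q = √86.7 = 9.31 m²/s.
V₁ = q/y₁ = 12.4 m/s; Fr₁ = V₁/√(g·y₁) = 4.57.

Fr₁ = 4.57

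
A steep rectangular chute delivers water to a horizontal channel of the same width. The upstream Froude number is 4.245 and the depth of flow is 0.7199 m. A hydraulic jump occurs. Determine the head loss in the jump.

ΔE = 3.017 m

Fr₁ = 4.245 (given).
Bélanger equation: y₂/y₁ = ½[√(1 + 8Fr₁²) − 1] = ½[√145.16 − 1] = 5.524.
y₂ = 5.524 × 0.7199 = 3.977 m.
V₁ = Fr₁·√(g·y₁) = 4.245×√(9.81×0.7199) = 11.28 m/s; q = V₁·y₁ = 8.121 m²/s. V₂ = q/y₂ = 8.121/3.977 = 2.042 m/s. E₁ = y₁ + V₁²/2g = 7.206 m; E₂ = y₂ + V₂²/2g = 4.189 m. ΔE = E₁ − E₂ = 3.017 m.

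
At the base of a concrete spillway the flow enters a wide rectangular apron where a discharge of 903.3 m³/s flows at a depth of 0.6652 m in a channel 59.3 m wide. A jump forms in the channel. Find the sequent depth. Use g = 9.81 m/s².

y₂ = 8.107 m

q = Q/b = 903.3/59.3 = 15.23 m²/s; V₁ = q/y₁ = 22.90 m/s. Fr₁ = V₁/√(g·y₁) = 8.964.
By Bélanger, y₂/y₁ = ½[√(1 + 8Fr₁²) − 1] = ½[√643.86 − 1] = 12.19.
y₂ = 12.19 × 0.6652 = 8.107 m.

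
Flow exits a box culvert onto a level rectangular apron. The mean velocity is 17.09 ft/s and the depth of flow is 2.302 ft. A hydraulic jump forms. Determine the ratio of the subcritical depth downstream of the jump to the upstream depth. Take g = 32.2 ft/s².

y₂/y₁ = 2.351

Fr₁ = V₁/√(g·y₁) = 17.09/√(32.2×2.302) = 1.985.
Bélanger equation: y₂/y₁ = ½[√(1 + 8Fr₁²) − 1] = ½[√32.522 − 1] = 2.351.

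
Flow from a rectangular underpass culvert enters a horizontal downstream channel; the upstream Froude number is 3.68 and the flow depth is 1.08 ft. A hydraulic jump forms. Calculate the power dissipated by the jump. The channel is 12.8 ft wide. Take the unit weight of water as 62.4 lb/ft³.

Fr₁ = 3.68 (given).
From the momentum equation for a rectangular channel, y₂/y₁ = ½[√(1 + 8Fr₁²) − 1] = ½[√109.3 − 1] = 4.73.
y₂ = 4.73 × 1.08 = 5.11 ft.
V₁ = Fr₁·√(g·y₁) = 3.68×√(32.2×1.08) = 21.7 ft/s; q = V₁·y₁ = 23.4 ft²/s. V₂ = q/y₂ = 23.4/5.11 = 4.59 ft/s. E₁ = y₁ + V₁²/2g = 8.39 ft; E₂ = y₂ + V₂²/2g = 5.43 ft. ΔE = E₁ − E₂ = 2.96 ft.
Q = q·b = 23.4 × 12.8 = 300 cfs. P = γ·Q·ΔE/550 = 62.4 × 300 × 2.96 / 550 = 101 hp.

P = 101 hp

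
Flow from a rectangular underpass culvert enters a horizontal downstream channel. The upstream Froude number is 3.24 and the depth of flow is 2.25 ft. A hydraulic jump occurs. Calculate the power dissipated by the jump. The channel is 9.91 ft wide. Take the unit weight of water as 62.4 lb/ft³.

Fr₁ = 3.24 (given).
From the momentum equation for a rectangular channel, y₂/y₁ = ½[√(1 + 8Fr₁²) − 1] = ½[√84.98 − 1] = 4.11.
y₂ = 4.11 × 2.25 = 9.25 ft.
Head loss: ΔE = (y₂ − y₁)³/(4y₁y₂) = (9.25 − 2.25)³/(4×2.25×9.25) = 342/83.2 = 4.11 ft.
V₁ = Fr₁·√(g·y₁) = 3.24×√(32.2×2.25) = 27.6 ft/s; q = V₁·y₁ = 62.1 ft²/s. Q = q·b = 62.1 × 9.91 = 615 cfs. P = γ·Q·ΔE/550 = 62.4 × 615 × 4.11 / 550 = 287 hp.

P = 287 hp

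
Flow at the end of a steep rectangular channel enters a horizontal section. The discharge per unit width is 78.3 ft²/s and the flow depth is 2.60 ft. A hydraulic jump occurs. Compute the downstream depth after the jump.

y₂ = 10.9 ft

V₁ = q/y₁ = 78.3/2.60 = 30.1 ft/s. Fr₁ = V₁/√(g·y₁) = 30.1/√(32.2×2.60) = 3.29.
From the momentum equation for a rectangular channel, y₂/y₁ = ½[√(1 + 8Fr₁²) − 1] = ½[√87.66 − 1] = 4.18.
y₂ = 4.18 × 2.60 = 10.9 ft.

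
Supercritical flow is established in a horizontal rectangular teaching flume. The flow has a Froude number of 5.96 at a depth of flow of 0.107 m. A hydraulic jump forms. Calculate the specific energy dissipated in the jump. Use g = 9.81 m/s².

Fr₁ = 5.96 (given).
Bélanger equation: y₂/y₁ = ½[√(1 + 8Fr₁²) − 1] = ½[√285.2 − 1] = 7.94.
y₂ = 7.94 × 0.107 = 0.850 m.
V₁ = Fr₁·√(g·y₁) = 5.96×√(9.81×0.107) = 6.11 m/s; q = V₁·y₁ = 0.653 m²/s. V₂ = q/y₂ = 0.653/0.850 = 0.769 m/s. E₁ = y₁ + V₁²/2g = 2.01 m; E₂ = y₂ + V₂²/2g = 0.880 m. ΔE = E₁ − E₂ = 1.13 m.

ΔE = 1.13 m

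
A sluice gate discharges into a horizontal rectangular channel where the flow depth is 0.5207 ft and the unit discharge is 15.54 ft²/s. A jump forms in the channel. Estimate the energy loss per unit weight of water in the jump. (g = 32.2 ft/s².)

ΔE = 9.095 ft

V₁ = q/y₁ = 15.54/0.5207 = 29.84 ft/s. Fr₁ = V₁/√(g·y₁) = 29.84/√(32.2×0.5207) = 7.289.
From the momentum equation for a rectangular channel, y₂/y₁ = ½[√(1 + 8Fr₁²) − 1] = ½[√425.98 − 1] = 9.820.
y₂ = 9.820 × 0.5207 = 5.113 ft.
V₂ = q/y₂ = 15.54/5.113 = 3.039 ft/s. E₁ = y₁ + V₁²/2g = 14.35 ft; E₂ = y₂ + V₂²/2g = 5.257 ft. ΔE = E₁ − E₂ = 9.095 ft.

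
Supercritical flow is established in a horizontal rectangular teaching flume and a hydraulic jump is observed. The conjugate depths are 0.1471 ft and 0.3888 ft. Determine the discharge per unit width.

For a rectangular channel the momentum equation gives q² = ½·g·y₁·y₂·(y₁ + y₂) = ½×32.2×0.1471×0.3888×0.5359 = 0.4935.
q = √0.4935 = 0.7025 ft²/s.

q = 0.7025 ft²/s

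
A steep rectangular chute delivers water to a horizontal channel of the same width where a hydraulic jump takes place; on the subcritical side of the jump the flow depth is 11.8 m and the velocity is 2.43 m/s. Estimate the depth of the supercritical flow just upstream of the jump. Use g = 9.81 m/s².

Fr₂ = V₂/√(g·y₂) = 2.43/√(9.81×11.8) = 0.226.
The Bélanger relation is symmetric: y₁/y₂ = ½[√(1 + 8Fr₂²) − 1] = ½[√1.408 − 1] = 0.0933.
y₁ = 0.0933 × 11.8 = 1.10 m.

y₁ = 1.10 m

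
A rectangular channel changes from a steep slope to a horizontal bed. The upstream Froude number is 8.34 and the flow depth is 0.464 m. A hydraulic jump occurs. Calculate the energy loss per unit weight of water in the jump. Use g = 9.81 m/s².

Fr₁ = 8.34 (given).
Sequent-depth ratio: y₂/y₁ = ½[√(1 + 8Fr₁²) − 1] = ½[√557.4 − 1] = 11.3.
y₂ = 11.3 × 0.464 = 5.25 m.
Head loss: ΔE = (y₂ − y₁)³/(4y₁y₂) = (5.25 − 0.464)³/(4×0.464×5.25) = 109/9.74 = 11.2 m.

ΔE = 11.2 m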